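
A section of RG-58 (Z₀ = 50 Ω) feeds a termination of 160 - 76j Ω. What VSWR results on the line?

Γ = (Z_L − Z_0)/(Z_L + Z_0) = (110 − j76)/(210 − j76)
|Γ| = 134/223 = 0.599
VSWR = (1 + |Γ|)/(1 − |Γ|) = 1.6/0.401

VSWR ≈ 3.98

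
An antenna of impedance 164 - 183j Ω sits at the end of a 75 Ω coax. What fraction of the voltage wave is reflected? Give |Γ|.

Γ = (Z_L − Z_0)/(Z_L + Z_0) = (89 − j183)/(239 − j183)
|Γ| = 203/301

|Γ| ≈ 0.676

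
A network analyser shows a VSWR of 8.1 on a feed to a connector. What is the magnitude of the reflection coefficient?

|Γ| ≈ 0.78

|Γ| = (S − 1)/(S + 1) = (8.1 − 1)/(8.1 + 1) = 7.1/9.1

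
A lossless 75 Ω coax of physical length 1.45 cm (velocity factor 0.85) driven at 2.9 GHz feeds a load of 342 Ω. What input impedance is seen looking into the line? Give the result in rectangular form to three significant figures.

λ = v/f = 0.85·c / 2.9 GHz = 0.0879 m
βl = 2π·l/λ = 2π × 0.165 = 59.4°
tan(βl) = tan(59.4°) = 1.69
Z_in = Z_0·(Z_L + jZ_0·tanβl)/(Z_0 + jZ_L·tanβl)
     = 75·(342 + j127)/(75 + j577)

Z_in ≈ 21.8 − j41.6 Ω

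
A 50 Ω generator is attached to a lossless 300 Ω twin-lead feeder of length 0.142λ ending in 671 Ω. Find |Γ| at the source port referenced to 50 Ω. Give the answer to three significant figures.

βl = 2π × 0.142 = 51.1°
tan(βl) = 1.24
Z_in = Z_0·(Z_L + jZ_0·tanβl)/(Z_0 + jZ_L·tanβl) = 196 − j171 Ω
Γ_s = (Z_in − Z_s)/(Z_in + Z_s) = (146 − j171)/(246 − j171), |Γ_s| = 0.751

|Γ| ≈ 0.751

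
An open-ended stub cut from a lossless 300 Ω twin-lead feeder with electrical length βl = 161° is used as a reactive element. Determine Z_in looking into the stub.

tan(βl) = -0.344
For an open-ended stub, Z_in = −jZ_0·cot(βl) = −jZ_0/tan(βl)

Z_in ≈ +j871 Ω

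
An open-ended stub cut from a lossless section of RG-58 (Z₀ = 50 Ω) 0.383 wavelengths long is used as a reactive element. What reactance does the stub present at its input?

βl = 2π × 0.383 = 138°
tan(βl) = -0.904
For an open-ended stub, Z_in = −jZ_0·cot(βl) = −jZ_0/tan(βl)

X_in ≈ 55.3 Ω (inductive)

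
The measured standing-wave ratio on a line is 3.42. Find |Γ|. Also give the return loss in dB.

|Γ| ≈ 0.548; return loss ≈ 5.23 dB

|Γ| = (S − 1)/(S + 1) = (3.42 − 1)/(3.42 + 1) = 2.42/4.42
RL = −20·log₁₀|Γ| = −20·log₁₀(0.548)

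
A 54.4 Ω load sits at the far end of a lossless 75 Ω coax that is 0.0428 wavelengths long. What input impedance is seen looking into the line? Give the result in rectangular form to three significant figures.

βl = 2π × 0.0428 = 15.4°
tan(βl) = tan(15.4°) = 0.276
Z_in = Z_0·(Z_L + jZ_0·tanβl)/(Z_0 + jZ_L·tanβl)
     = 75·(54.4 + j20.7)/(75 + j15)

Z_in ≈ 56.3 + j9.42 Ω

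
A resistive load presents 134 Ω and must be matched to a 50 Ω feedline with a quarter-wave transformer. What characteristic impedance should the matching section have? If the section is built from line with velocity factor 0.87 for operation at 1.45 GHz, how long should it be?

Z_qwt ≈ 81.9 Ω; length ≈ 4.5 cm

Z_qwt = √(Z_0·R_L) = √(50 × 134) = √6700
λ = 0.87·c/f = 0.18 m, so l = λ/4 = 0.045 m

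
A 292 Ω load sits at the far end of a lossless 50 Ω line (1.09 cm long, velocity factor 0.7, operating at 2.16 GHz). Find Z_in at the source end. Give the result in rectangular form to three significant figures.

λ = v/f = 0.7·c / 2.16 GHz = 0.0972 m
βl = 2π·l/λ = 2π × 0.112 = 40.4°
tan(βl) = tan(40.4°) = 0.85
Z_in = Z_0·(Z_L + jZ_0·tanβl)/(Z_0 + jZ_L·tanβl)
     = 50·(292 + j42.5)/(50 + j248)

Z_in ≈ 19.6 − j54.9 Ω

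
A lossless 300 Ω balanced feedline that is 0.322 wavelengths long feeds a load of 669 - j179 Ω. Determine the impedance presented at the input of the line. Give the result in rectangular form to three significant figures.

βl = 2π × 0.322 = 116°
tan(βl) = tan(116°) = -2.06
Z_in = Z_0·(Z_L + jZ_0·tanβl)/(Z_0 + jZ_L·tanβl)
     = 300·(669 − j796)/(-68.3 − j1380)

Z_in ≈ 166 + j154 Ω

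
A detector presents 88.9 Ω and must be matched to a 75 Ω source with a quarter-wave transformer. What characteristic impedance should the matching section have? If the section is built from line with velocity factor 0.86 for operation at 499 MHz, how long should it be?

Z_qwt ≈ 81.7 Ω; length ≈ 12.9 cm

Z_qwt = √(Z_0·R_L) = √(75 × 88.9) = √6668
λ = 0.86·c/f = 0.517 m, so l = λ/4 = 0.129 m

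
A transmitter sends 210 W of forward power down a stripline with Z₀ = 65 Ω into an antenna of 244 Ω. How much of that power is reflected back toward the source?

Γ = (244 − 65)/(244 + 65) = 0.579
|Γ|² = 0.336
P_refl = |Γ|²·P_inc = 70.5 W, P_del = (1 − |Γ|²)·P_inc = 140 W

P_reflected ≈ 70.5 W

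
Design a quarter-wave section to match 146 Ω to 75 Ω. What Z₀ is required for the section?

Z_qwt = √(Z_0·R_L) = √(75 × 146) = √10950

Z_qwt ≈ 105 Ω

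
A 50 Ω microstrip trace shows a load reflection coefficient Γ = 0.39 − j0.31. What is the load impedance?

Z_L = Z_0·(1 + Γ)/(1 − Γ) = 50·(1.39 − j0.31)/(0.61 + j0.31)

Z_L ≈ 80.3 − j66.2 Ω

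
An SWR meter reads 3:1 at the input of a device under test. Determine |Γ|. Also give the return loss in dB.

|Γ| = (S − 1)/(S + 1) = (3 − 1)/(3 + 1) = 2/4
RL = −20·log₁₀|Γ| = −20·log₁₀(0.5)

|Γ| ≈ 0.5; return loss ≈ 6.02 dB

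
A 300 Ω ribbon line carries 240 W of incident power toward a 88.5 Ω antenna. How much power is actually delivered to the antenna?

P_delivered ≈ 169 W

Γ = (88.5 − 300)/(88.5 + 300) = -0.544
|Γ|² = 0.296
P_refl = |Γ|²·P_inc = 71.1 W, P_del = (1 − |Γ|²)·P_inc = 169 W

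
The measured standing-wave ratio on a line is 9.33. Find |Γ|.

|Γ| = (S − 1)/(S + 1) = (9.33 − 1)/(9.33 + 1) = 8.33/10.3

|Γ| ≈ 0.806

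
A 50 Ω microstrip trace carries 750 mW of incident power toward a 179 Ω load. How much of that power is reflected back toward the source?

Γ = (179 − 50)/(179 + 50) = 0.563
|Γ|² = 0.317
P_refl = |Γ|²·P_inc = 238 mW, P_del = (1 − |Γ|²)·P_inc = 512 mW

P_reflected ≈ 238 mW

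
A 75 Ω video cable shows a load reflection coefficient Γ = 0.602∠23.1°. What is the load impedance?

Z_L ≈ 188 + j139 Ω

Z_L = Z_0·(1 + Γ)/(1 − Γ) = 75·(1.55 + j0.236)/(0.446 − j0.236)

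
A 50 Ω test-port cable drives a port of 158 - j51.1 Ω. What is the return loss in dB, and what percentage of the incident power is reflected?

Γ = (108 − j51.1)/(208 − j51.1), |Γ| = 0.558
RL = −20·log₁₀(0.558) = 5.07 dB
P_refl/P_inc = |Γ|² = 0.311

RL ≈ 5.07 dB; 31.1% of incident power reflected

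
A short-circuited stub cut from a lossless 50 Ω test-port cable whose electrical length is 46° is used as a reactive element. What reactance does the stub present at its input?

tan(βl) = 1.04
For a short-circuited stub, Z_in = jZ_0·tan(βl)

X_in ≈ 51.8 Ω (inductive)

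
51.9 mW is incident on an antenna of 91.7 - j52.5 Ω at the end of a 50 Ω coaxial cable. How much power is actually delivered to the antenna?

P_delivered ≈ 41.7 mW

|Γ| = |(41.7 − j52.5)/(141.7 − j52.5)| = 0.444
|Γ|² = 0.197
P_refl = |Γ|²·P_inc = 10.2 mW, P_del = (1 − |Γ|²)·P_inc = 41.7 mW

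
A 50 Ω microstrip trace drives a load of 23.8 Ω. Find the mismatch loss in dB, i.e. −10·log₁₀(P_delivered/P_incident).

mismatch loss ≈ 0.585 dB

Γ = (23.8 − 50)/(23.8 + 50) = -0.355
|Γ|² = 0.126, so P_del/P_inc = 1 − |Γ|² = 0.874
ML = −10·log₁₀(1 − |Γ|²)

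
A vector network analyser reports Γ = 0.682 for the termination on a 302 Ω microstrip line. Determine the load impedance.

Z_L = Z_0·(1 + Γ)/(1 − Γ) = 302·(1.68)/(0.318)

Z_L ≈ 1600 Ω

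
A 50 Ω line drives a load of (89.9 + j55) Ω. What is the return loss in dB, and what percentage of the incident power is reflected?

Γ = (39.9 + j55)/(139.9 + j55), |Γ| = 0.452
RL = −20·log₁₀(0.452) = 6.9 dB
P_refl/P_inc = |Γ|² = 0.204

RL ≈ 6.9 dB; 20.4% of incident power reflected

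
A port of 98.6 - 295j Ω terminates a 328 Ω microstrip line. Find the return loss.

RL ≈ 2.85 dB

Γ = (-229.4 − j295)/(426.6 − j295), |Γ| = 0.72
RL = −20·log₁₀|Γ| = −20·log₁₀(0.72)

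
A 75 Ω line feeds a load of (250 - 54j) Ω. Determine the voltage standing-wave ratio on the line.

VSWR ≈ 3.5

Γ = (Z_L − Z_0)/(Z_L + Z_0) = (175 − j54)/(325 − j54)
|Γ| = 183/329 = 0.556
VSWR = (1 + |Γ|)/(1 − |Γ|) = 1.56/0.444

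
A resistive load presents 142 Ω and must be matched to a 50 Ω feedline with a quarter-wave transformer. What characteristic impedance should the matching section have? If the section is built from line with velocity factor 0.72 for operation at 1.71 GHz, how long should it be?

Z_qwt ≈ 84.3 Ω; length ≈ 3.16 cm

Z_qwt = √(Z_0·R_L) = √(50 × 142) = √7100
λ = 0.72·c/f = 0.126 m, so l = λ/4 = 0.0316 m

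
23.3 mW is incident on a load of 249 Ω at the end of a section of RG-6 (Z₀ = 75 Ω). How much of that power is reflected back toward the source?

P_reflected ≈ 6.72 mW

Γ = (249 − 75)/(249 + 75) = 0.537
|Γ|² = 0.288
P_refl = |Γ|²·P_inc = 6.72 mW, P_del = (1 − |Γ|²)·P_inc = 16.6 mW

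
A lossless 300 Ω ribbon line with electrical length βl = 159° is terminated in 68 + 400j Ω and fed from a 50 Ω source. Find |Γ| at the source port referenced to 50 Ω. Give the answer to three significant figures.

tan(βl) = -0.384
Z_in = Z_0·(Z_L + jZ_0·tanβl)/(Z_0 + jZ_L·tanβl) = 34 + j190 Ω
Γ_s = (Z_in − Z_s)/(Z_in + Z_s) = (-16 + j190)/(84 + j190), |Γ_s| = 0.918

|Γ| ≈ 0.918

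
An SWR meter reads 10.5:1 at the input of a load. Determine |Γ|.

|Γ| ≈ 0.826

|Γ| = (S − 1)/(S + 1) = (10.5 − 1)/(10.5 + 1) = 9.5/11.5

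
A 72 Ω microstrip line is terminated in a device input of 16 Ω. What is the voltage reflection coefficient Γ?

Γ = (Z_L − Z_0)/(Z_L + Z_0) = (16 − 72)/(16 + 72) = -56/88

Γ = -0.636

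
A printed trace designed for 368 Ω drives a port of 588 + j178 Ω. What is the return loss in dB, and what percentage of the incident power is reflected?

RL ≈ 10.7 dB; 8.47% of incident power reflected

Γ = (220 + j178)/(956 + j178), |Γ| = 0.291
RL = −20·log₁₀(0.291) = 10.7 dB
P_refl/P_inc = |Γ|² = 0.0847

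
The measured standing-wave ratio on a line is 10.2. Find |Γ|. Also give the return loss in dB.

|Γ| = (S − 1)/(S + 1) = (10.2 − 1)/(10.2 + 1) = 9.2/11.2
RL = −20·log₁₀|Γ| = −20·log₁₀(0.821)

|Γ| ≈ 0.821; return loss ≈ 1.71 dB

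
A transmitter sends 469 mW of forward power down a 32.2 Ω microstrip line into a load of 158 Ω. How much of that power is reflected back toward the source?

P_reflected ≈ 205 mW

Γ = (158 − 32.2)/(158 + 32.2) = 0.661
|Γ|² = 0.437
P_refl = |Γ|²·P_inc = 205 mW, P_del = (1 − |Γ|²)·P_inc = 264 mW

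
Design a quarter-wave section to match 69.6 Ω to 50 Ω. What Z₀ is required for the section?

Z_qwt = √(Z_0·R_L) = √(50 × 69.6) = √3480

Z_qwt ≈ 59 Ω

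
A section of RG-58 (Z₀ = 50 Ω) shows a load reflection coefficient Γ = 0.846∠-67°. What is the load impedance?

Z_L ≈ 13.5 − j73.8 Ω

Z_L = Z_0·(1 + Γ)/(1 − Γ) = 50·(1.33 − j0.779)/(0.669 + j0.779)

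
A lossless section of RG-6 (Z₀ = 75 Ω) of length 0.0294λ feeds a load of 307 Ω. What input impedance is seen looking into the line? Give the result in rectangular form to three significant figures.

Z_in ≈ 200 − j139 Ω

βl = 2π × 0.0294 = 10.6°
tan(βl) = tan(10.6°) = 0.187
Z_in = Z_0·(Z_L + jZ_0·tanβl)/(Z_0 + jZ_L·tanβl)
     = 75·(307 + j14)/(75 + j57.4)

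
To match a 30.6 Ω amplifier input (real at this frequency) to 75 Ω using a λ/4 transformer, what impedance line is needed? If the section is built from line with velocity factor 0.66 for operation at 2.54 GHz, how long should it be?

Z_qwt = √(Z_0·R_L) = √(75 × 30.6) = √2295
λ = 0.66·c/f = 0.078 m, so l = λ/4 = 0.0195 m

Z_qwt ≈ 47.9 Ω; length ≈ 1.95 cm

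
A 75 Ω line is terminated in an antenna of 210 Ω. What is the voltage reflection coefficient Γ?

Γ = (Z_L − Z_0)/(Z_L + Z_0) = (210 − 75)/(210 + 75) = 135/285

Γ = 0.474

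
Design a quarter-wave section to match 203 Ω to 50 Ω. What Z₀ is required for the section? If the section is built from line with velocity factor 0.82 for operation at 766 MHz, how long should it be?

Z_qwt ≈ 101 Ω; length ≈ 8.03 cm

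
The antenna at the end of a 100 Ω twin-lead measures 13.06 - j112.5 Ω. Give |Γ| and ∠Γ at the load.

Γ = (Z_L − Z_0)/(Z_L + Z_0) = (-86.94 − j112.5)/(113.1 − j112.5)
|Γ| = 142/159 = 0.891

Γ ≈ 0.891 ∠ -82.8°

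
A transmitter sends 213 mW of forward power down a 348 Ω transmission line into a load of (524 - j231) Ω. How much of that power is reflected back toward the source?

P_reflected ≈ 22.1 mW

|Γ| = |(176 − j231)/(872 − j231)| = 0.322
|Γ|² = 0.104
P_refl = |Γ|²·P_inc = 22.1 mW, P_del = (1 − |Γ|²)·P_inc = 191 mW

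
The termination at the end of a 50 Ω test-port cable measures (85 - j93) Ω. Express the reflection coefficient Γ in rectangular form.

Γ = (Z_L − Z_0)/(Z_L + Z_0) = (35 − j93)/(135 − j93)

Γ ≈ 0.498 − j0.346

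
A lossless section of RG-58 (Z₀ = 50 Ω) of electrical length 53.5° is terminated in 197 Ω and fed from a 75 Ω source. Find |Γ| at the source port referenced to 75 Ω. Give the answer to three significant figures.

|Γ| ≈ 0.654

tan(βl) = 1.35
Z_in = Z_0·(Z_L + jZ_0·tanβl)/(Z_0 + jZ_L·tanβl) = 19 − j33.4 Ω
Γ_s = (Z_in − Z_s)/(Z_in + Z_s) = (-56 − j33.4)/(94 − j33.4), |Γ_s| = 0.654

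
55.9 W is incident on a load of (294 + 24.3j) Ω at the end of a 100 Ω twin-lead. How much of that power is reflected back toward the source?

P_reflected ≈ 13.7 W

|Γ| = |(194 + j24.3)/(394 + j24.3)| = 0.495
|Γ|² = 0.245
P_refl = |Γ|²·P_inc = 13.7 W, P_del = (1 − |Γ|²)·P_inc = 42.2 W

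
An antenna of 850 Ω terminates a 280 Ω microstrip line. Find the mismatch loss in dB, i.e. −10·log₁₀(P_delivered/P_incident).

mismatch loss ≈ 1.28 dB

Γ = (850 − 280)/(850 + 280) = 0.504
|Γ|² = 0.254, so P_del/P_inc = 1 − |Γ|² = 0.746
ML = −10·log₁₀(1 − |Γ|²)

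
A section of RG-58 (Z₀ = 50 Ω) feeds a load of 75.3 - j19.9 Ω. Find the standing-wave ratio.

Γ = (Z_L − Z_0)/(Z_L + Z_0) = (25.3 − j19.9)/(125.3 − j19.9)
|Γ| = 32.2/127 = 0.254
VSWR = (1 + |Γ|)/(1 − |Γ|) = 1.25/0.746

VSWR ≈ 1.68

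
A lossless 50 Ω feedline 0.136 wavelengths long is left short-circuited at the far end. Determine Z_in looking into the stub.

βl = 2π × 0.136 = 49°
tan(βl) = 1.15
For a short-circuited stub, Z_in = jZ_0·tan(βl)

Z_in ≈ +j57.4 Ω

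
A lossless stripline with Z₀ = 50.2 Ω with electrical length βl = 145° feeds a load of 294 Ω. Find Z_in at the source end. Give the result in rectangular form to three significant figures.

tan(βl) = tan(145°) = -0.7
Z_in = Z_0·(Z_L + jZ_0·tanβl)/(Z_0 + jZ_L·tanβl)
     = 50.2·(294 − j35.2)/(50.2 − j206)

Z_in ≈ 24.6 + j65.7 Ω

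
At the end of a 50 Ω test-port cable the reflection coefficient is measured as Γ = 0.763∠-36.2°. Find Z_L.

Z_L ≈ 59.6 − j128 Ω

Z_L = Z_0·(1 + Γ)/(1 − Γ) = 50·(1.62 − j0.451)/(0.384 + j0.451)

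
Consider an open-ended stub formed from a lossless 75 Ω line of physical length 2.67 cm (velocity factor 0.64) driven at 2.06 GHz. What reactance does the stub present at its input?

λ = v/f = 0.64·c / 2.06 GHz = 0.0932 m
βl = 2π·l/λ = 2π × 0.286 = 103°
tan(βl) = -4.29
For an open-ended stub, Z_in = −jZ_0·cot(βl) = −jZ_0/tan(βl)

X_in ≈ 17.5 Ω (inductive)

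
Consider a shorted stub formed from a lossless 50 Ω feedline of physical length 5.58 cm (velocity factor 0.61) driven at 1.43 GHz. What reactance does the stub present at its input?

X_in ≈ -21.3 Ω (capacitive)

λ = v/f = 0.61·c / 1.43 GHz = 0.128 m
βl = 2π·l/λ = 2π × 0.436 = 157°
tan(βl) = -0.425
For a shorted stub, Z_in = jZ_0·tan(βl)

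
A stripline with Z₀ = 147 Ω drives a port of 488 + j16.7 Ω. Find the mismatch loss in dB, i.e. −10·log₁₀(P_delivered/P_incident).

Γ = (341 + j16.7)/(635 + j16.7), |Γ| = 0.537
|Γ|² = 0.289, so P_del/P_inc = 1 − |Γ|² = 0.711
ML = −10·log₁₀(1 − |Γ|²)

mismatch loss ≈ 1.48 dB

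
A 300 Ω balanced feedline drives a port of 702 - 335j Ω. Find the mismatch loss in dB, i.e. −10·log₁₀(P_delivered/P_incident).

mismatch loss ≈ 1.22 dB

Γ = (402 − j335)/(1002 − j335), |Γ| = 0.495
|Γ|² = 0.245, so P_del/P_inc = 1 − |Γ|² = 0.755
ML = −10·log₁₀(1 − |Γ|²)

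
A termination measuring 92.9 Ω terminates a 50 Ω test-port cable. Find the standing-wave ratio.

VSWR ≈ 1.86

For a purely resistive load, VSWR = R_L/Z_0 or Z_0/R_L (whichever > 1) = 92.9/50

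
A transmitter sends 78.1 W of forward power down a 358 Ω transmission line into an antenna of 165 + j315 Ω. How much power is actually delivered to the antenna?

P_delivered ≈ 49.5 W

|Γ| = |(-193 + j315)/(523 + j315)| = 0.605
|Γ|² = 0.366
P_refl = |Γ|²·P_inc = 28.6 W, P_del = (1 − |Γ|²)·P_inc = 49.5 W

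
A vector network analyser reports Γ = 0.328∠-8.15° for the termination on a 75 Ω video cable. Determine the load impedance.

Z_L = Z_0·(1 + Γ)/(1 − Γ) = 75·(1.32 − j0.0465)/(0.675 + j0.0465)

Z_L ≈ 146 − j15.2 Ω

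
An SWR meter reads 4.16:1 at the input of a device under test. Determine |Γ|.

|Γ| = (S − 1)/(S + 1) = (4.16 − 1)/(4.16 + 1) = 3.16/5.16

|Γ| ≈ 0.612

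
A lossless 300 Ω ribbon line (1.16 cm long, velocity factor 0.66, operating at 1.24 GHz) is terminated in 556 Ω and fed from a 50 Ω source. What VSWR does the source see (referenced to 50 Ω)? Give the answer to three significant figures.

λ = v/f = 0.66·c / 1.24 GHz = 0.16 m
βl = 2π·l/λ = 2π × 0.0726 = 26.2°
tan(βl) = 0.491
Z_in = Z_0·(Z_L + jZ_0·tanβl)/(Z_0 + jZ_L·tanβl) = 377 − j196 Ω
Γ_s = (Z_in − Z_s)/(Z_in + Z_s) = (327 − j196)/(427 − j196), |Γ_s| = 0.812
VSWR = (1 + |Γ_s|)/(1 − |Γ_s|)

VSWR ≈ 9.62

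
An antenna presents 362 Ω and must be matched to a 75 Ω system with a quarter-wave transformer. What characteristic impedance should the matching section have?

Z_qwt ≈ 165 Ω

Z_qwt = √(Z_0·R_L) = √(75 × 362) = √27150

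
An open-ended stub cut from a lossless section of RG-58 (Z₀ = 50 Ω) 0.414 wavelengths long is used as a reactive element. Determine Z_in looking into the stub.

Z_in ≈ +j83.3 Ω

βl = 2π × 0.414 = 149°
tan(βl) = -0.6
For an open-ended stub, Z_in = −jZ_0·cot(βl) = −jZ_0/tan(βl)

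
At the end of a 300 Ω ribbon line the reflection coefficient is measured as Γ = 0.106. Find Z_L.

Z_L ≈ 371 Ω

Z_L = Z_0·(1 + Γ)/(1 − Γ) = 300·(1.11)/(0.894)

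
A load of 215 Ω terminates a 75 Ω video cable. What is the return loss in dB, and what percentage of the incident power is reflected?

Γ = (215 − 75)/(215 + 75) = 0.483
RL = −20·log₁₀(0.483) = 6.33 dB
P_refl/P_inc = |Γ|² = 0.233

RL ≈ 6.33 dB; 23.3% of incident power reflected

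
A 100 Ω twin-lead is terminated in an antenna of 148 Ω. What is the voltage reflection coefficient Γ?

Γ = (Z_L − Z_0)/(Z_L + Z_0) = (148 − 100)/(148 + 100) = 48/248

Γ = 0.194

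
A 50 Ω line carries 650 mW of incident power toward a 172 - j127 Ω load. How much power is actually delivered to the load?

P_delivered ≈ 342 mW

|Γ| = |(122 − j127)/(222 − j127)| = 0.689
|Γ|² = 0.474
P_refl = |Γ|²·P_inc = 308 mW, P_del = (1 − |Γ|²)·P_inc = 342 mW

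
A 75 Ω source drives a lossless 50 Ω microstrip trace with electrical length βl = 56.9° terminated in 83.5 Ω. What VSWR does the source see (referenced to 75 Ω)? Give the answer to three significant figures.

VSWR ≈ 2.18

tan(βl) = 1.53
Z_in = Z_0·(Z_L + jZ_0·tanβl)/(Z_0 + jZ_L·tanβl) = 37 − j18.1 Ω
Γ_s = (Z_in − Z_s)/(Z_in + Z_s) = (-38 − j18.1)/(112 − j18.1), |Γ_s| = 0.371
VSWR = (1 + |Γ_s|)/(1 − |Γ_s|)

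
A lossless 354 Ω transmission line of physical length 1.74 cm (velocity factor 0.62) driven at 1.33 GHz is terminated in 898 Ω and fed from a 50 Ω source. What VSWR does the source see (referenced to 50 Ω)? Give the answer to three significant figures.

λ = v/f = 0.62·c / 1.33 GHz = 0.14 m
βl = 2π·l/λ = 2π × 0.124 = 44.8°
tan(βl) = 0.993
Z_in = Z_0·(Z_L + jZ_0·tanβl)/(Z_0 + jZ_L·tanβl) = 243 − j260 Ω
Γ_s = (Z_in − Z_s)/(Z_in + Z_s) = (193 − j260)/(293 − j260), |Γ_s| = 0.827
VSWR = (1 + |Γ_s|)/(1 − |Γ_s|)

VSWR ≈ 10.5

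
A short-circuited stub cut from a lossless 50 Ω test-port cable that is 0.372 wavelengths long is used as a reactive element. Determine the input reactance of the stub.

X_in ≈ -51.9 Ω (capacitive)

βl = 2π × 0.372 = 134°
tan(βl) = -1.04
For a short-circuited stub, Z_in = jZ_0·tan(βl)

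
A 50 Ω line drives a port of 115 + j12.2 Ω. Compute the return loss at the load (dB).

Γ = (65 + j12.2)/(165 + j12.2), |Γ| = 0.4
RL = −20·log₁₀|Γ| = −20·log₁₀(0.4)

RL ≈ 7.96 dB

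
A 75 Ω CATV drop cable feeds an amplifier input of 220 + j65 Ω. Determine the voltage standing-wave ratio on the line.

VSWR ≈ 3.22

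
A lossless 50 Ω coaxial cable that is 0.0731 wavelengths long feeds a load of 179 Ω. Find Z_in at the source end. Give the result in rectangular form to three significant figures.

Z_in ≈ 53.9 − j70.7 Ω

βl = 2π × 0.0731 = 26.3°
tan(βl) = tan(26.3°) = 0.495
Z_in = Z_0·(Z_L + jZ_0·tanβl)/(Z_0 + jZ_L·tanβl)
     = 50·(179 + j24.7)/(50 + j88.5)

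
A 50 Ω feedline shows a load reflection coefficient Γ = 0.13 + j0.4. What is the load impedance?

Z_L = Z_0·(1 + Γ)/(1 − Γ) = 50·(1.13 + j0.4)/(0.87 − j0.4)

Z_L ≈ 44.9 + j43.6 Ω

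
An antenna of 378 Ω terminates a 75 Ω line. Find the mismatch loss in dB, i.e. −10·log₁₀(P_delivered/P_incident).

Γ = (378 − 75)/(378 + 75) = 0.669
|Γ|² = 0.447, so P_del/P_inc = 1 − |Γ|² = 0.553
ML = −10·log₁₀(1 − |Γ|²)

mismatch loss ≈ 2.58 dB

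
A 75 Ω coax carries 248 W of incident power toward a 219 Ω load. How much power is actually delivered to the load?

Γ = (219 − 75)/(219 + 75) = 0.49
|Γ|² = 0.24
P_refl = |Γ|²·P_inc = 59.5 W, P_del = (1 − |Γ|²)·P_inc = 189 W

P_delivered ≈ 189 W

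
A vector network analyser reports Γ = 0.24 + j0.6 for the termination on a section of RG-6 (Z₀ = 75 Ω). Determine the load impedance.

Z_L = Z_0·(1 + Γ)/(1 − Γ) = 75·(1.24 + j0.6)/(0.76 − j0.6)

Z_L ≈ 46.6 + j96 Ω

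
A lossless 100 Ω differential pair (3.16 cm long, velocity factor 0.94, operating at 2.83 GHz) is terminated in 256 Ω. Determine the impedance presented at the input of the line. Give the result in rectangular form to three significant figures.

λ = v/f = 0.94·c / 2.83 GHz = 0.0996 m
βl = 2π·l/λ = 2π × 0.317 = 114°
tan(βl) = tan(114°) = -2.23
Z_in = Z_0·(Z_L + jZ_0·tanβl)/(Z_0 + jZ_L·tanβl)
     = 100·(256 − j223)/(100 − j571)

Z_in ≈ 45.5 + j36.9 Ω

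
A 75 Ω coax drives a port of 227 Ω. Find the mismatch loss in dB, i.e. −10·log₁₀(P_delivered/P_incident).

Γ = (227 − 75)/(227 + 75) = 0.503
|Γ|² = 0.253, so P_del/P_inc = 1 − |Γ|² = 0.747
ML = −10·log₁₀(1 − |Γ|²)

mismatch loss ≈ 1.27 dB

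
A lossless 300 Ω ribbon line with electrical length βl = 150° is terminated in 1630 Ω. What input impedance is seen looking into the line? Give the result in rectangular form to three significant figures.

tan(βl) = tan(150°) = -0.577
Z_in = Z_0·(Z_L + jZ_0·tanβl)/(Z_0 + jZ_L·tanβl)
     = 300·(1630 − j173)/(300 − j941)

Z_in ≈ 200 + j456 Ω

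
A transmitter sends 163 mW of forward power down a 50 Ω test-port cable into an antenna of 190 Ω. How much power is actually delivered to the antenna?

P_delivered ≈ 108 mW

Γ = (190 − 50)/(190 + 50) = 0.583
|Γ|² = 0.34
P_refl = |Γ|²·P_inc = 55.5 mW, P_del = (1 − |Γ|²)·P_inc = 108 mW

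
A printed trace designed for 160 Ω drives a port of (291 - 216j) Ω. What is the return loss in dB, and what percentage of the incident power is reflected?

RL ≈ 5.93 dB; 25.5% of incident power reflected

Γ = (131 − j216)/(451 − j216), |Γ| = 0.505
RL = −20·log₁₀(0.505) = 5.93 dB
P_refl/P_inc = |Γ|² = 0.255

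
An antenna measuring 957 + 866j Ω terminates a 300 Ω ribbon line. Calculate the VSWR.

VSWR ≈ 5.95

Γ = (Z_L − Z_0)/(Z_L + Z_0) = (657 + j866)/(1257 + j866)
|Γ| = 1090/1530 = 0.712
VSWR = (1 + |Γ|)/(1 − |Γ|) = 1.71/0.288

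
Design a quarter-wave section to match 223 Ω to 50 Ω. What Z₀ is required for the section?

Z_qwt = √(Z_0·R_L) = √(50 × 223) = √11150

Z_qwt ≈ 106 Ω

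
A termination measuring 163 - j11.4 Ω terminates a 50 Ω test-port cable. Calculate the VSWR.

VSWR ≈ 3.28

Γ = (Z_L − Z_0)/(Z_L + Z_0) = (113 − j11.4)/(213 − j11.4)
|Γ| = 114/213 = 0.532
VSWR = (1 + |Γ|)/(1 − |Γ|) = 1.53/0.468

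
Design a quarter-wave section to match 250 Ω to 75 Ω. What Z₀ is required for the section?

Z_qwt = √(Z_0·R_L) = √(75 × 250) = √18750

Z_qwt ≈ 137 Ω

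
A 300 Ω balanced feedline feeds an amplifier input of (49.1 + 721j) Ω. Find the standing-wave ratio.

VSWR ≈ 41.5

Γ = (Z_L − Z_0)/(Z_L + Z_0) = (-250.9 + j721)/(349.1 + j721)
|Γ| = 763/801 = 0.953
VSWR = (1 + |Γ|)/(1 − |Γ|) = 1.95/0.047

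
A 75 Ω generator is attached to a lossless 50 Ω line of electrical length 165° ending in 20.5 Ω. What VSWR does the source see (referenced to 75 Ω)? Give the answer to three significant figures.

VSWR ≈ 3.54

tan(βl) = -0.268
Z_in = Z_0·(Z_L + jZ_0·tanβl)/(Z_0 + jZ_L·tanβl) = 21.7 − j11 Ω
Γ_s = (Z_in − Z_s)/(Z_in + Z_s) = (-53.3 − j11)/(96.7 − j11), |Γ_s| = 0.559
VSWR = (1 + |Γ_s|)/(1 − |Γ_s|)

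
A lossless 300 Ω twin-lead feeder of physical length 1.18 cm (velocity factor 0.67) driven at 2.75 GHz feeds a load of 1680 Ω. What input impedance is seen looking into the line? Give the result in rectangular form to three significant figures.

Z_in ≈ 73.4 − j178 Ω

λ = v/f = 0.67·c / 2.75 GHz = 0.0731 m
βl = 2π·l/λ = 2π × 0.161 = 58.1°
tan(βl) = tan(58.1°) = 1.61
Z_in = Z_0·(Z_L + jZ_0·tanβl)/(Z_0 + jZ_L·tanβl)
     = 300·(1680 + j482)/(300 + j2700)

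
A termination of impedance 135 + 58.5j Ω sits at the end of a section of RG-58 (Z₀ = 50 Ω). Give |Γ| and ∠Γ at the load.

Γ = (Z_L − Z_0)/(Z_L + Z_0) = (85 + j58.5)/(185 + j58.5)
|Γ| = 103/194 = 0.532

Γ ≈ 0.532 ∠ 17°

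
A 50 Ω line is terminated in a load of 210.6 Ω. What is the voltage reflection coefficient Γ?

Γ = 0.616

Γ = (Z_L − Z_0)/(Z_L + Z_0) = (210.6 − 50)/(210.6 + 50) = 160.6/260.6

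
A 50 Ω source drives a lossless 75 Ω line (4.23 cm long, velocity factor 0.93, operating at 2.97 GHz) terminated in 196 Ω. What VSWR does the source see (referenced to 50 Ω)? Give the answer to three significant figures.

λ = v/f = 0.93·c / 2.97 GHz = 0.0939 m
βl = 2π·l/λ = 2π × 0.45 = 162°
tan(βl) = -0.323
Z_in = Z_0·(Z_L + jZ_0·tanβl)/(Z_0 + jZ_L·tanβl) = 126 + j82.5 Ω
Γ_s = (Z_in − Z_s)/(Z_in + Z_s) = (76.4 + j82.5)/(176 + j82.5), |Γ_s| = 0.577
VSWR = (1 + |Γ_s|)/(1 − |Γ_s|)

VSWR ≈ 3.73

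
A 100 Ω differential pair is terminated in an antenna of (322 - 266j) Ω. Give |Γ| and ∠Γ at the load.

Γ = (Z_L − Z_0)/(Z_L + Z_0) = (222 − j266)/(422 − j266)
|Γ| = 346/499 = 0.695

Γ ≈ 0.695 ∠ -17.9°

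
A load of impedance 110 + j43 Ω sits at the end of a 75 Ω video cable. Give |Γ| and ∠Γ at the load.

Γ ≈ 0.292 ∠ 37.8°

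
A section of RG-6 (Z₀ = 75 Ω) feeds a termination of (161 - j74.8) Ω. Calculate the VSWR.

VSWR ≈ 2.71

Γ = (Z_L − Z_0)/(Z_L + Z_0) = (86 − j74.8)/(236 − j74.8)
|Γ| = 114/248 = 0.46
VSWR = (1 + |Γ|)/(1 − |Γ|) = 1.46/0.54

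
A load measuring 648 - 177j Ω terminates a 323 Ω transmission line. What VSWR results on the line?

Γ = (Z_L − Z_0)/(Z_L + Z_0) = (325 − j177)/(971 − j177)
|Γ| = 370/987 = 0.375
VSWR = (1 + |Γ|)/(1 − |Γ|) = 1.37/0.625

VSWR ≈ 2.2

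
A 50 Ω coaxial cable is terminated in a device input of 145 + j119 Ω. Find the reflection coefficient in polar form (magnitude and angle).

Γ = (Z_L − Z_0)/(Z_L + Z_0) = (95 + j119)/(195 + j119)
|Γ| = 152/228 = 0.667

Γ ≈ 0.667 ∠ 20°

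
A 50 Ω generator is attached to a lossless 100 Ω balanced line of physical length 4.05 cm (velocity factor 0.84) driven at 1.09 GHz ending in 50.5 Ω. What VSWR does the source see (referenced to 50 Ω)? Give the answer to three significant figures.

λ = v/f = 0.84·c / 1.09 GHz = 0.231 m
βl = 2π·l/λ = 2π × 0.175 = 63.1°
tan(βl) = 1.97
Z_in = Z_0·(Z_L + jZ_0·tanβl)/(Z_0 + jZ_L·tanβl) = 124 + j73.8 Ω
Γ_s = (Z_in − Z_s)/(Z_in + Z_s) = (73.8 + j73.8)/(174 + j73.8), |Γ_s| = 0.553
VSWR = (1 + |Γ_s|)/(1 − |Γ_s|)

VSWR ≈ 3.47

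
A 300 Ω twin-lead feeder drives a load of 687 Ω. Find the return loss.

Γ = (687 − 300)/(687 + 300) = 0.392
RL = −20·log₁₀|Γ| = −20·log₁₀(0.392)

RL ≈ 8.13 dB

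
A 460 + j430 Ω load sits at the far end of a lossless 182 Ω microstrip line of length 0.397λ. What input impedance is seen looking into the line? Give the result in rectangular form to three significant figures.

Z_in ≈ 63.4 + j148 Ω

βl = 2π × 0.397 = 143°
tan(βl) = tan(143°) = -0.756
Z_in = Z_0·(Z_L + jZ_0·tanβl)/(Z_0 + jZ_L·tanβl)
     = 182·(460 + j292)/(507 − j348)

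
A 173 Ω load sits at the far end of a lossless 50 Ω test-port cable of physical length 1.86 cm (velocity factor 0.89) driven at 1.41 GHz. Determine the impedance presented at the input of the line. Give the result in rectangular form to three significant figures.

Z_in ≈ 37 − j55.4 Ω

λ = v/f = 0.89·c / 1.41 GHz = 0.189 m
βl = 2π·l/λ = 2π × 0.0982 = 35.4°
tan(βl) = tan(35.4°) = 0.71
Z_in = Z_0·(Z_L + jZ_0·tanβl)/(Z_0 + jZ_L·tanβl)
     = 50·(173 + j35.5)/(50 + j123)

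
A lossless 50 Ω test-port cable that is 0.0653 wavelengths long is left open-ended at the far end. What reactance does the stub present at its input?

βl = 2π × 0.0653 = 23.5°
tan(βl) = 0.435
For an open-ended stub, Z_in = −jZ_0·cot(βl) = −jZ_0/tan(βl)

X_in ≈ -115 Ω (capacitive)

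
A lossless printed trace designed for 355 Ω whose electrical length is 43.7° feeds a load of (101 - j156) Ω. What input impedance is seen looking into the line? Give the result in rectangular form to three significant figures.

tan(βl) = tan(43.7°) = 0.956
Z_in = Z_0·(Z_L + jZ_0·tanβl)/(Z_0 + jZ_L·tanβl)
     = 355·(101 + j183)/(504 + j96.5)

Z_in ≈ 92.5 + j111 Ω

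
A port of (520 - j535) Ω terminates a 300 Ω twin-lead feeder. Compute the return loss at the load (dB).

RL ≈ 4.57 dB

Γ = (220 − j535)/(820 − j535), |Γ| = 0.591
RL = −20·log₁₀|Γ| = −20·log₁₀(0.591)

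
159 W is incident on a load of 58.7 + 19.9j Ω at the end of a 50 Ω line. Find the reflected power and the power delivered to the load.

|Γ| = |(8.7 + j19.9)/(108.7 + j19.9)| = 0.197
|Γ|² = 0.0386
P_refl = |Γ|²·P_inc = 6.14 W, P_del = (1 − |Γ|²)·P_inc = 153 W

P_reflected ≈ 6.14 W; P_delivered ≈ 153 W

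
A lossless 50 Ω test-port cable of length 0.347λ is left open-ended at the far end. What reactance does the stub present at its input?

X_in ≈ 34.9 Ω (inductive)

βl = 2π × 0.347 = 125°
tan(βl) = -1.43
For an open-ended stub, Z_in = −jZ_0·cot(βl) = −jZ_0/tan(βl)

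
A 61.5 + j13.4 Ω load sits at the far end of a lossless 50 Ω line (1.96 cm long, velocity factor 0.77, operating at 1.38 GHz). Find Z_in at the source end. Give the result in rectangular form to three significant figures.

λ = v/f = 0.77·c / 1.38 GHz = 0.167 m
βl = 2π·l/λ = 2π × 0.117 = 42.2°
tan(βl) = tan(42.2°) = 0.905
Z_in = Z_0·(Z_L + jZ_0·tanβl)/(Z_0 + jZ_L·tanβl)
     = 50·(61.5 + j58.7)/(37.9 + j55.7)

Z_in ≈ 61.7 − j13.3 Ω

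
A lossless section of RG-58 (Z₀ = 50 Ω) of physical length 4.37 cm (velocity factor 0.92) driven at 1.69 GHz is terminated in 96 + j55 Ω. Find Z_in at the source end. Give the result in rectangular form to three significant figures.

Z_in ≈ 18.9 − j6.35 Ω

λ = v/f = 0.92·c / 1.69 GHz = 0.163 m
βl = 2π·l/λ = 2π × 0.268 = 96.3°
tan(βl) = tan(96.3°) = -9.01
Z_in = Z_0·(Z_L + jZ_0·tanβl)/(Z_0 + jZ_L·tanβl)
     = 50·(96 − j396)/(546 − j865)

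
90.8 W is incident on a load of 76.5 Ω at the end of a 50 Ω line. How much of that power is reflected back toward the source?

Γ = (76.5 − 50)/(76.5 + 50) = 0.209
|Γ|² = 0.0439
P_refl = |Γ|²·P_inc = 3.98 W, P_del = (1 − |Γ|²)·P_inc = 86.8 W

P_reflected ≈ 3.98 W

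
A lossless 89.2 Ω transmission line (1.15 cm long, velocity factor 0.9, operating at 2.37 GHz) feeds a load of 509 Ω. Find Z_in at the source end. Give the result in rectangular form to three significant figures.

λ = v/f = 0.9·c / 2.37 GHz = 0.114 m
βl = 2π·l/λ = 2π × 0.101 = 36.3°
tan(βl) = tan(36.3°) = 0.736
Z_in = Z_0·(Z_L + jZ_0·tanβl)/(Z_0 + jZ_L·tanβl)
     = 89.2·(509 + j65.6)/(89.2 + j374)

Z_in ≈ 42.1 − j111 Ω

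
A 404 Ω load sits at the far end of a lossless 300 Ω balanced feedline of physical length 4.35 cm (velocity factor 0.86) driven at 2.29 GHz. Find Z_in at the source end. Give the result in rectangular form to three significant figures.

Z_in ≈ 299 + j89.5 Ω

λ = v/f = 0.86·c / 2.29 GHz = 0.113 m
βl = 2π·l/λ = 2π × 0.386 = 139°
tan(βl) = tan(139°) = -0.869
Z_in = Z_0·(Z_L + jZ_0·tanβl)/(Z_0 + jZ_L·tanβl)
     = 300·(404 − j261)/(300 − j351)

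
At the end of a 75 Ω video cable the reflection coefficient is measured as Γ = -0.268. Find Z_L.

Z_L = Z_0·(1 + Γ)/(1 − Γ) = 75·(0.732)/(1.27)

Z_L ≈ 43.3 Ω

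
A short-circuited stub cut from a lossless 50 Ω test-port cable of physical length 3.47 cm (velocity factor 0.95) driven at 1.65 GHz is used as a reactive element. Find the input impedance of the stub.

λ = v/f = 0.95·c / 1.65 GHz = 0.173 m
βl = 2π·l/λ = 2π × 0.201 = 72.3°
tan(βl) = 3.14
For a short-circuited stub, Z_in = jZ_0·tan(βl)

Z_in ≈ +j157 Ω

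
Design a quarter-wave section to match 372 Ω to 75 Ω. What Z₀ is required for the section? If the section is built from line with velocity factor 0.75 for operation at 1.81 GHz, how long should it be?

Z_qwt ≈ 167 Ω; length ≈ 3.11 cm

Z_qwt = √(Z_0·R_L) = √(75 × 372) = √27900
λ = 0.75·c/f = 0.124 m, so l = λ/4 = 0.0311 m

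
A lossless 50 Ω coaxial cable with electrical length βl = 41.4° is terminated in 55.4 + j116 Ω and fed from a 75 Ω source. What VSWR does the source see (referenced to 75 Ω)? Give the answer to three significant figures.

tan(βl) = 0.882
Z_in = Z_0·(Z_L + jZ_0·tanβl)/(Z_0 + jZ_L·tanβl) = 48.1 − j108 Ω
Γ_s = (Z_in − Z_s)/(Z_in + Z_s) = (-26.9 − j108)/(123 − j108), |Γ_s| = 0.68
VSWR = (1 + |Γ_s|)/(1 − |Γ_s|)

VSWR ≈ 5.25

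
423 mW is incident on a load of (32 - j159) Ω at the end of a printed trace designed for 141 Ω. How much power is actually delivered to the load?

P_delivered ≈ 138 mW

|Γ| = |(-109 − j159)/(173 − j159)| = 0.82
|Γ|² = 0.673
P_refl = |Γ|²·P_inc = 285 mW, P_del = (1 − |Γ|²)·P_inc = 138 mW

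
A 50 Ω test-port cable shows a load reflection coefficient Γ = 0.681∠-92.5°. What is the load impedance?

Z_L = Z_0·(1 + Γ)/(1 − Γ) = 50·(0.97 − j0.68)/(1.03 + j0.68)

Z_L ≈ 17.6 − j44.7 Ω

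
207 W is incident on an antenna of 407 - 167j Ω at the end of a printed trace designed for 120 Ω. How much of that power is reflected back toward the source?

|Γ| = |(287 − j167)/(527 − j167)| = 0.601
|Γ|² = 0.361
P_refl = |Γ|²·P_inc = 74.7 W, P_del = (1 − |Γ|²)·P_inc = 132 W

P_reflected ≈ 74.7 W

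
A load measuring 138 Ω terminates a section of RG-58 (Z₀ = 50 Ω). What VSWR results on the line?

VSWR ≈ 2.76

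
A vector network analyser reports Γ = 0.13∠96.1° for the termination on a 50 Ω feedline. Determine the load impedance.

Z_L ≈ 47.1 + j12.4 Ω

Z_L = Z_0·(1 + Γ)/(1 − Γ) = 50·(0.986 + j0.129)/(1.01 − j0.129)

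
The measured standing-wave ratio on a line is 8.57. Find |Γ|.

|Γ| = (S − 1)/(S + 1) = (8.57 − 1)/(8.57 + 1) = 7.57/9.57

|Γ| ≈ 0.791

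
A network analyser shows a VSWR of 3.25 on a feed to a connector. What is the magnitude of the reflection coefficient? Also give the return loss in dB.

|Γ| ≈ 0.529; return loss ≈ 5.52 dB

|Γ| = (S − 1)/(S + 1) = (3.25 − 1)/(3.25 + 1) = 2.25/4.25
RL = −20·log₁₀|Γ| = −20·log₁₀(0.529)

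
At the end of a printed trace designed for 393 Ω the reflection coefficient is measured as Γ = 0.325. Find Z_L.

Z_L = Z_0·(1 + Γ)/(1 − Γ) = 393·(1.32)/(0.675)

Z_L ≈ 771 Ω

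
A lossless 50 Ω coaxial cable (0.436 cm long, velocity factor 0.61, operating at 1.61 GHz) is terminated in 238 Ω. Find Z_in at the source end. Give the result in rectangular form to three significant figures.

λ = v/f = 0.61·c / 1.61 GHz = 0.114 m
βl = 2π·l/λ = 2π × 0.0384 = 13.8°
tan(βl) = tan(13.8°) = 0.246
Z_in = Z_0·(Z_L + jZ_0·tanβl)/(Z_0 + jZ_L·tanβl)
     = 50·(238 + j12.3)/(50 + j58.5)

Z_in ≈ 107 − j112 Ω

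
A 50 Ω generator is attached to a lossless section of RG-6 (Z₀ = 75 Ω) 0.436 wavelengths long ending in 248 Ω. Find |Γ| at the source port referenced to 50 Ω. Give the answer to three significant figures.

|Γ| ≈ 0.64

βl = 2π × 0.436 = 157°
tan(βl) = -0.425
Z_in = Z_0·(Z_L + jZ_0·tanβl)/(Z_0 + jZ_L·tanβl) = 98.3 + j106 Ω
Γ_s = (Z_in − Z_s)/(Z_in + Z_s) = (48.3 + j106)/(148 + j106), |Γ_s| = 0.64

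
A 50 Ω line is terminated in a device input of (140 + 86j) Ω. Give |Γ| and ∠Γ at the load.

Γ ≈ 0.597 ∠ 19.3°

Γ = (Z_L − Z_0)/(Z_L + Z_0) = (90 + j86)/(190 + j86)
|Γ| = 124/209 = 0.597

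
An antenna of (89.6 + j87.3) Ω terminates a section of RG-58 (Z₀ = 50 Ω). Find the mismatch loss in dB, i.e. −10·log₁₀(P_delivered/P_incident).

mismatch loss ≈ 1.8 dB

Γ = (39.6 + j87.3)/(139.6 + j87.3), |Γ| = 0.582
|Γ|² = 0.339, so P_del/P_inc = 1 − |Γ|² = 0.661
ML = −10·log₁₀(1 − |Γ|²)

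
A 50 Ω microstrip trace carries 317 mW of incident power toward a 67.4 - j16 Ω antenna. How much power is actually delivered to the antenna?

|Γ| = |(17.4 − j16)/(117.4 − j16)| = 0.2
|Γ|² = 0.0398
P_refl = |Γ|²·P_inc = 12.6 mW, P_del = (1 − |Γ|²)·P_inc = 304 mW

P_delivered ≈ 304 mW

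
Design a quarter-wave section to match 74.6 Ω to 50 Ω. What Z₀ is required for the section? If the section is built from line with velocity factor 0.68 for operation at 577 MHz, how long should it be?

Z_qwt ≈ 61.1 Ω; length ≈ 8.84 cm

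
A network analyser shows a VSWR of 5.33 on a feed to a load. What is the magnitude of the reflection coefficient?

|Γ| ≈ 0.684

|Γ| = (S − 1)/(S + 1) = (5.33 − 1)/(5.33 + 1) = 4.33/6.33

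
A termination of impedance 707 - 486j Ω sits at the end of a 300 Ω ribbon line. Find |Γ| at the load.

|Γ| ≈ 0.567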